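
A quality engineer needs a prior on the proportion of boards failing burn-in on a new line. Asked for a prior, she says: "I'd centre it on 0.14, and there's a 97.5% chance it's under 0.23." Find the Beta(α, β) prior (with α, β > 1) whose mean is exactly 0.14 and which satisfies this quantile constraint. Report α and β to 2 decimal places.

With mean 0.14 fixed, write α = 0.14s, β = 0.86s where s = α+β.
Need P(θ < 0.23) = 0.975 under Beta(0.14s, 0.86s). Normal approximation: (q−m)/√(m(1−m)/s) ≈ z_{0.975} = 1.96, so s ≈ 0.14·0.86·(1.96)²/(0.23−0.14)² = 57.1.
At s = 57.1: P(θ<0.23) ≈ 0.963. Adjusting to match 0.975 gives s ≈ 69.63.
So α = 0.14·69.63 ≈ 9.75, β = 0.86·69.63 ≈ 59.89.

α ≈ 9.75, β ≈ 59.89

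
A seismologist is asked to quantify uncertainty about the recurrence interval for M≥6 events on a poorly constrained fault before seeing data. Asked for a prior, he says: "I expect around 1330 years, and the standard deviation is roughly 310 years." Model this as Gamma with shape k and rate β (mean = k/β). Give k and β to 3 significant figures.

For Gamma(k, rate β): mean = k/β, variance = k/β², so CV = 1/√k.
CV = SD/mean = 310/1330 = 0.2331, hence k = 1/CV² = 18.4.
Then β = k/mean = 18.4/1330 = 0.0138.

k ≈ 18.4, β ≈ 0.0138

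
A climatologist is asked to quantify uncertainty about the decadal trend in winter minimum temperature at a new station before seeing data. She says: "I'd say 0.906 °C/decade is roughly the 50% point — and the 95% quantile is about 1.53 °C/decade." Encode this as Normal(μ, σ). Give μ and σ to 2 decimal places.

μ = 0.91, σ = 0.38

For Normal(μ,σ), the p-quantile is μ + z_p·σ. Here z_{0.5} = 0, z_{0.95} = 1.645.
So 0.906 = μ + 0σ and 1.53 = μ + 1.645σ.
Subtracting: σ = (1.53 − 0.906)/(1.645 − (0)) = 0.38.
Then μ = 0.906 − (0)·0.38 = 0.91.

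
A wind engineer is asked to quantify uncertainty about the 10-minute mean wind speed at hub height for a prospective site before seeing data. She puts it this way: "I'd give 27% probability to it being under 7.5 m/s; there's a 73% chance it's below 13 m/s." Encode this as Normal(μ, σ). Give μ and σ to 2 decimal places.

μ = 10.25, σ = 4.49

For Normal(μ,σ), the p-quantile is μ + z_p·σ. Here z_{0.27} = -0.6128, z_{0.73} = 0.6128.
So 7.5 = μ − 0.6128σ and 13 = μ + 0.6128σ.
Subtracting: σ = (13 − 7.5)/(0.6128 − (-0.6128)) = 4.49.
Then μ = 7.5 − (-0.6128)·4.49 = 10.25.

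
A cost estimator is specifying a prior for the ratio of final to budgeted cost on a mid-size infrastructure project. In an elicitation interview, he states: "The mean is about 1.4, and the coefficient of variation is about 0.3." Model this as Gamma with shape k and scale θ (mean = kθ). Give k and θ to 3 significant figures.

For Gamma(k, scale θ): mean = kθ, variance = kθ², so CV = 1/√k.
CV = 0.3, hence k = 1/CV² = 11.1.
Then θ = mean/k = 1.4/11.1 = 0.126.

k ≈ 11.1, θ ≈ 0.126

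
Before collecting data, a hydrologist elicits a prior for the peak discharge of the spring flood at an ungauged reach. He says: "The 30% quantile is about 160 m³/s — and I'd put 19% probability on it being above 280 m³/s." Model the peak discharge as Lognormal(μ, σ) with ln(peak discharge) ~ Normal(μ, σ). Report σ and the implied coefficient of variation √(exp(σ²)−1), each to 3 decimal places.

σ ≈ 0.399, CV ≈ 0.415

If T ~ Lognormal(μ,σ) then ln T ~ Normal(μ,σ), so the p-quantile of ln T is μ + z_p·σ.
ln(160) = 5.075 and ln(280) = 5.635; z_{0.3} = -0.5244, z_{0.81} = 0.8779.
σ = (5.635 − 5.075)/(0.8779 − (-0.5244)) = 0.399.
μ = 5.075 − (-0.5244)·0.399 = 5.284.
CV = √(exp(σ²)−1) = √(exp(0.1593)−1) = 0.415.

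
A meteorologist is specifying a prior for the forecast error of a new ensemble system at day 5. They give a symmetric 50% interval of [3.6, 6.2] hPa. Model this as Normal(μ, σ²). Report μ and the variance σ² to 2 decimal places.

A symmetric 50% interval runs μ ± z·σ with z = 0.6745.
Half-width = 1.3, so σ = 1.3/0.6745 = 1.927 and σ² = 3.71.
μ is the interval midpoint, 4.90.

μ = 4.90, σ² = 3.71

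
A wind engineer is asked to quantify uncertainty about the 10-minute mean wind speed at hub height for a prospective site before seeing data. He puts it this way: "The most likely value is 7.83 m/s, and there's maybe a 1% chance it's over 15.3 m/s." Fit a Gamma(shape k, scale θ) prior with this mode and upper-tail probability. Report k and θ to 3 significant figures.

k ≈ 12, θ ≈ 0.712

Gamma(k,θ) with k>1 has mode (k−1)θ, so θ = 7.83/(k−1).
Need P(X < 15.3) = 0.99 with θ tied to k this way. Start at k = 2, θ = 7.83: P(X<15.3) ≈ 0.581.
Too low — raise k to concentrate. Iterating converges to k ≈ 12.
Then θ = 7.83/(12−1) ≈ 0.712.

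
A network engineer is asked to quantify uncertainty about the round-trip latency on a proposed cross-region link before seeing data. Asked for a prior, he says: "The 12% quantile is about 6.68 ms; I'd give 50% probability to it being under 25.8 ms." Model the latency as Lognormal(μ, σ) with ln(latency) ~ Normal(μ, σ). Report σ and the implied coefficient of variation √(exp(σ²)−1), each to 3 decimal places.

If T ~ Lognormal(μ,σ) then ln T ~ Normal(μ,σ), so the p-quantile of ln T is μ + z_p·σ.
ln(6.68) = 1.899 and ln(25.8) = 3.25; z_{0.12} = -1.175, z_{0.5} = 0.
σ = (3.25 − 1.899)/(0 − (-1.175)) = 1.150.
μ = 1.899 − (-1.175)·1.150 = 3.250.
CV = √(exp(σ²)−1) = √(exp(1.3225)−1) = 1.659.

σ ≈ 1.150, CV ≈ 1.659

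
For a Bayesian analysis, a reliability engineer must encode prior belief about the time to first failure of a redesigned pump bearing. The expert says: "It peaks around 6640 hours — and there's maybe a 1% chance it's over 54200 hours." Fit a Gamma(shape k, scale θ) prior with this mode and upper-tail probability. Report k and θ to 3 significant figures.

k ≈ 1.76, θ ≈ 8770

Gamma(k,θ) with k>1 has mode (k−1)θ, so θ = 6640/(k−1).
Need P(X < 54200) = 0.99 with θ tied to k this way. Start at k = 2, θ = 6640: P(X<54200) ≈ 0.997.
Too high — lower k to spread out. Iterating converges to k ≈ 1.76.
Then θ = 6640/(1.76−1) ≈ 8770.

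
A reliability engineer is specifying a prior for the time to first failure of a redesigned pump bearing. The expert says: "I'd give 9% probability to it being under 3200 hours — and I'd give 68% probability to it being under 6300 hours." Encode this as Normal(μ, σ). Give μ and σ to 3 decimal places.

μ = 5498.284, σ = 1714.171

The p-quantile of Normal(μ,σ) is μ + z_p·σ, with z_{0.09} = -1.341 and z_{0.68} = 0.4677.
Eliminate σ: μ = (z₂·x₁ − z₁·x₂)/(z₂ − z₁) = (0.4677·3200 − (-1.341)·6300)/1.808 = 5498.284.
Then σ = (x₂ − x₁)/(z₂ − z₁) = (6300 − 3200)/1.808 = 1714.171.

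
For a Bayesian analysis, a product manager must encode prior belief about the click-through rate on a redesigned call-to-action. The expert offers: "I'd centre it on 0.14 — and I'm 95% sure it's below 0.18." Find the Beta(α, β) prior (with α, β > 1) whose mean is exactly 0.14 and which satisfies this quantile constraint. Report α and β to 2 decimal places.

With mean 0.14 fixed, write α = 0.14s, β = 0.86s where s = α+β.
Need P(θ < 0.18) = 0.95 under Beta(0.14s, 0.86s). Normal approximation: (q−m)/√(m(1−m)/s) ≈ z_{0.95} = 1.64, so s ≈ 0.14·0.86·(1.64)²/(0.18−0.14)² = 203.6.
At s = 203.6: P(θ<0.18) ≈ 0.943. Adjusting to match 0.95 gives s ≈ 221.90.
So α = 0.14·221.90 ≈ 31.07, β = 0.86·221.90 ≈ 190.83.

α ≈ 31.07, β ≈ 190.83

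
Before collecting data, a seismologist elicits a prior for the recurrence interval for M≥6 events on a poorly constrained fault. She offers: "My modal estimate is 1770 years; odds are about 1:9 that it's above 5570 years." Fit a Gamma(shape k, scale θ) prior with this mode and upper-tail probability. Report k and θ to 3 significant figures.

k ≈ 2.44, θ ≈ 1230

Gamma(k,θ) with k>1 has mode (k−1)θ, so θ = 1770/(k−1).
Need P(X < 5570) = 0.9 with θ tied to k this way. Start at k = 2, θ = 1770: P(X<5570) ≈ 0.822.
Too low — raise k to concentrate. Iterating converges to k ≈ 2.44.
Then θ = 1770/(2.44−1) ≈ 1230.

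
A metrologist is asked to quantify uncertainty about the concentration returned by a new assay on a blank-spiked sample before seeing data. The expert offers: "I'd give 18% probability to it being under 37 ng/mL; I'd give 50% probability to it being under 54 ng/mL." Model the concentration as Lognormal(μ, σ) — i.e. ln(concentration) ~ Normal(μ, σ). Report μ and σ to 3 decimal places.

If T ~ Lognormal(μ,σ) then ln T ~ Normal(μ,σ), so the p-quantile of ln T is μ + z_p·σ.
ln(37) = 3.611 and ln(54) = 3.989; z_{0.18} = -0.9154, z_{0.5} = 0.
σ = (3.989 − 3.611)/(0 − (-0.9154)) = 0.413.
μ = 3.611 − (-0.9154)·0.413 = 3.989.

μ ≈ 3.989, σ ≈ 0.413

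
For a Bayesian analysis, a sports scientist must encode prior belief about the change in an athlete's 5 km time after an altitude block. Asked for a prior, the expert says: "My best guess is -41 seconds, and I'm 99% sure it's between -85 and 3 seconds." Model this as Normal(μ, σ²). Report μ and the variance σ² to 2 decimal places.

μ = -41.00, σ² = 291.79

A symmetric 99% interval runs μ ± z·σ with z = 2.576.
Half-width = 44, so σ = 44/2.576 = 17.082 and σ² = 291.79.
μ is the stated best guess, -41.00.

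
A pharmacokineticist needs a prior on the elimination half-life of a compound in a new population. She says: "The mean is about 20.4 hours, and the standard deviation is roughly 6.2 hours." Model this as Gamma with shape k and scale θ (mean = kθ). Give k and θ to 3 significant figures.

k ≈ 10.8, θ ≈ 1.88

For Gamma(k, scale θ): mean = kθ, variance = kθ², so CV = 1/√k.
CV = SD/mean = 6.2/20.4 = 0.3039, hence k = 1/CV² = 10.8.
Then θ = mean/k = 20.4/10.8 = 1.88.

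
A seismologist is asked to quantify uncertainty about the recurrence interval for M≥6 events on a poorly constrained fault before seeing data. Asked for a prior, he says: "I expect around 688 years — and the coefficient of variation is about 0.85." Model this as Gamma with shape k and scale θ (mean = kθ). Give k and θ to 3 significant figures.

For Gamma(k, scale θ): mean = kθ, variance = kθ², so CV = 1/√k.
CV = 0.85, hence k = 1/CV² = 1.38.
Then θ = mean/k = 688/1.38 = 497.

k ≈ 1.38, θ ≈ 497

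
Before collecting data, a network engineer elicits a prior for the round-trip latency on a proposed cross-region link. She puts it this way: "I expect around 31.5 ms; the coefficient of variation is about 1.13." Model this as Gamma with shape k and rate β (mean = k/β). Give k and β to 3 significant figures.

k ≈ 0.783, β ≈ 0.0249

For Gamma(k, rate β): mean = k/β, variance = k/β², so CV = 1/√k.
CV = 1.13, hence k = 1/CV² = 0.783.
Then β = k/mean = 0.783/31.5 = 0.0249.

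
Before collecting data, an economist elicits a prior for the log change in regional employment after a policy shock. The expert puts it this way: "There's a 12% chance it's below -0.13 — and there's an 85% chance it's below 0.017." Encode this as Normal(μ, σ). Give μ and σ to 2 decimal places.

μ = -0.05, σ = 0.07

For Normal(μ,σ), the p-quantile is μ + z_p·σ. Here z_{0.12} = -1.175, z_{0.85} = 1.036.
So -0.13 = μ − 1.175σ and 0.017 = μ + 1.036σ.
Subtracting: σ = (0.017 − -0.13)/(1.036 − (-1.175)) = 0.07.
Then μ = -0.13 − (-1.175)·0.07 = -0.05.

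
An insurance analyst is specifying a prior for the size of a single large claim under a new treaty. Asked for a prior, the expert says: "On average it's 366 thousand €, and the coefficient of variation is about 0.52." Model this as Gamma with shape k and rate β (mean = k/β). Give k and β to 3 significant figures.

For Gamma(k, rate β): mean = k/β, variance = k/β², so CV = 1/√k.
CV = 0.52, hence k = 1/CV² = 3.7.
Then β = k/mean = 3.7/366 = 0.0101.

k ≈ 3.7, β ≈ 0.0101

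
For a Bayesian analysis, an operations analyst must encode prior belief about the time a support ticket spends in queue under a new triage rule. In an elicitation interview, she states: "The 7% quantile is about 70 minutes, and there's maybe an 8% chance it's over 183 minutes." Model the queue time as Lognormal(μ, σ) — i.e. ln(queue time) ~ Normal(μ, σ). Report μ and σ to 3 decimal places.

μ ≈ 4.741, σ ≈ 0.334

If T ~ Lognormal(μ,σ) then ln T ~ Normal(μ,σ), so the p-quantile of ln T is μ + z_p·σ.
ln(70) = 4.248 and ln(183) = 5.209; z_{0.07} = -1.476, z_{0.92} = 1.405.
σ = (5.209 − 4.248)/(1.405 − (-1.476)) = 0.334.
μ = 4.248 − (-1.476)·0.334 = 4.741.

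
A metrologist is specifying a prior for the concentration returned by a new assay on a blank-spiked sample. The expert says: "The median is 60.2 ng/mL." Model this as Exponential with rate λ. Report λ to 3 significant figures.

λ ≈ 0.0115

Exponential median = ln 2 / λ, so λ = ln 2 / 60.2 = 0.0115.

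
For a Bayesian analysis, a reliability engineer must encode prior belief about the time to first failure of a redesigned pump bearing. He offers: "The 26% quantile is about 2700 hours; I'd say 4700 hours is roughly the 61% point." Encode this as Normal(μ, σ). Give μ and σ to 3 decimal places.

The p-quantile of Normal(μ,σ) is μ + z_p·σ, with z_{0.26} = -0.6433 and z_{0.61} = 0.2793.
Eliminate σ: μ = (z₂·x₁ − z₁·x₂)/(z₂ − z₁) = (0.2793·2700 − (-0.6433)·4700)/0.9227 = 4094.538.
Then σ = (x₂ − x₁)/(z₂ − z₁) = (4700 − 2700)/0.9227 = 2167.635.

μ = 4094.538, σ = 2167.635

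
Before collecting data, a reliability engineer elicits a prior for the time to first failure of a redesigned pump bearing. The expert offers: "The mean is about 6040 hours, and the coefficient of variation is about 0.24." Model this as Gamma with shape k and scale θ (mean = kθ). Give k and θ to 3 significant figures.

k ≈ 17.4, θ ≈ 348

For Gamma(k, scale θ): mean = kθ, variance = kθ², so CV = 1/√k.
CV = 0.24, hence k = 1/CV² = 17.4.
Then θ = mean/k = 6040/17.4 = 348.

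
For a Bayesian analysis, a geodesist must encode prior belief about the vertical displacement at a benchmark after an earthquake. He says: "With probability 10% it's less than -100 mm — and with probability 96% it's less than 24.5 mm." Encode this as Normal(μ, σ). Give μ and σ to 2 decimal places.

The p-quantile of Normal(μ,σ) is μ + z_p·σ, with z_{0.1} = -1.282 and z_{0.96} = 1.751.
Eliminate σ: μ = (z₂·x₁ − z₁·x₂)/(z₂ − z₁) = (1.751·-100 − (-1.282)·24.5)/3.032 = -47.38.
Then σ = (x₂ − x₁)/(z₂ − z₁) = (24.5 − -100)/3.032 = 41.06.

μ = -47.38, σ = 41.06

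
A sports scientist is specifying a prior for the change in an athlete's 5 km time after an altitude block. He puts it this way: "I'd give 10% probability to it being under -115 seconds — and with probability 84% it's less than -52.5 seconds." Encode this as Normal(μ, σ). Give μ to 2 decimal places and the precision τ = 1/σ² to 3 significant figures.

μ = -79.81, τ = 0.00133

The p-quantile of Normal(μ,σ) is μ + z_p·σ, with z_{0.1} = -1.282 and z_{0.84} = 0.9945.
Eliminate σ: μ = (z₂·x₁ − z₁·x₂)/(z₂ − z₁) = (0.9945·-115 − (-1.282)·-52.5)/2.276 = -79.81.
Then σ = (x₂ − x₁)/(z₂ − z₁) = (-52.5 − -115)/2.276 = 27.46.
Precision τ = 1/σ² = 1/27.46² = 0.00133.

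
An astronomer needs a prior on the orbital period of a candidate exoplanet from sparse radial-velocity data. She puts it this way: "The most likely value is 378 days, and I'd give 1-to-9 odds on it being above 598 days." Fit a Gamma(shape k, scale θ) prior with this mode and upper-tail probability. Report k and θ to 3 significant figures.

Gamma(k,θ) with k>1 has mode (k−1)θ, so θ = 378/(k−1).
Need P(X < 598) = 0.9 with θ tied to k this way. Start at k = 2, θ = 378: P(X<598) ≈ 0.469.
Too low — raise k to concentrate. Iterating converges to k ≈ 9.91.
Then θ = 378/(9.91−1) ≈ 42.4.

k ≈ 9.91, θ ≈ 42.4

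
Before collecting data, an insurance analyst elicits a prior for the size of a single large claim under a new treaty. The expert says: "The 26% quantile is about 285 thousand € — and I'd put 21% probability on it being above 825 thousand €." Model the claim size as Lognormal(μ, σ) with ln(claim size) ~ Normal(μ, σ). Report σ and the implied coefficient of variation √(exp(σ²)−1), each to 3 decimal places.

If T ~ Lognormal(μ,σ) then ln T ~ Normal(μ,σ), so the p-quantile of ln T is μ + z_p·σ.
ln(285) = 5.652 and ln(825) = 6.715; z_{0.26} = -0.6433, z_{0.79} = 0.8064.
σ = (6.715 − 5.652)/(0.8064 − (-0.6433)) = 0.733.
μ = 5.652 − (-0.6433)·0.733 = 6.124.
CV = √(exp(σ²)−1) = √(exp(0.5375)−1) = 0.844.

σ ≈ 0.733, CV ≈ 0.844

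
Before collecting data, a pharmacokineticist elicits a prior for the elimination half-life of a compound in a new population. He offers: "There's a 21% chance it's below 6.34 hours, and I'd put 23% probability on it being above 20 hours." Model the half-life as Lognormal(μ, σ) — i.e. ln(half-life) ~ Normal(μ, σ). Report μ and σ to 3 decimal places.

If T ~ Lognormal(μ,σ) then ln T ~ Normal(μ,σ), so the p-quantile of ln T is μ + z_p·σ.
ln(6.34) = 1.847 and ln(20) = 2.996; z_{0.21} = -0.8064, z_{0.77} = 0.7388.
σ = (2.996 − 1.847)/(0.7388 − (-0.8064)) = 0.743.
μ = 1.847 − (-0.8064)·0.743 = 2.446.

μ ≈ 2.446, σ ≈ 0.743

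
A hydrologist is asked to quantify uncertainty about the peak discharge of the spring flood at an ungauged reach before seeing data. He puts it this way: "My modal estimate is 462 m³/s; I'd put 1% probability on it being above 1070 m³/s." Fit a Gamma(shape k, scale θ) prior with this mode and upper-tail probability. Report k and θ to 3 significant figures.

Gamma(k,θ) with k>1 has mode (k−1)θ, so θ = 462/(k−1).
Need P(X < 1070) = 0.99 with θ tied to k this way. Start at k = 2, θ = 462: P(X<1070) ≈ 0.673.
Too low — raise k to concentrate. Iterating converges to k ≈ 7.76.
Then θ = 462/(7.76−1) ≈ 68.3.

k ≈ 7.76, θ ≈ 68.3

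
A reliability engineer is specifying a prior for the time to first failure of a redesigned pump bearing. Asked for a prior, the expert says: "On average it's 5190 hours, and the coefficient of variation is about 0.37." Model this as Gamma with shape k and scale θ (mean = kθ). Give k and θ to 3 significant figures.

For Gamma(k, scale θ): mean = kθ, variance = kθ², so CV = 1/√k.
CV = 0.37, hence k = 1/CV² = 7.3.
Then θ = mean/k = 5190/7.3 = 711.

k ≈ 7.3, θ ≈ 711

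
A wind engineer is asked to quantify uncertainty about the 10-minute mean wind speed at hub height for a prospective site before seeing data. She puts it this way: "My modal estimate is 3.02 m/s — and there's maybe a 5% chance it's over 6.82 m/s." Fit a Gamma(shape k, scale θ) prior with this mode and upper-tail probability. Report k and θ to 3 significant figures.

k ≈ 5.14, θ ≈ 0.73

Gamma(k,θ) with k>1 has mode (k−1)θ, so θ = 3.02/(k−1).
Need P(X < 6.82) = 0.95 with θ tied to k this way. Start at k = 2, θ = 3.02: P(X<6.82) ≈ 0.659.
Too low — raise k to concentrate. Iterating converges to k ≈ 5.14.
Then θ = 3.02/(5.14−1) ≈ 0.73.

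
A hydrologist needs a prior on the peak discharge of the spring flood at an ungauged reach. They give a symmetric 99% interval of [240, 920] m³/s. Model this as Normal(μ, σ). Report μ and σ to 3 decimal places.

A symmetric 99% interval runs μ ± z·σ with z = 2.576.
Half-width = 340, so σ = 340/2.576 = 131.996.
μ is the interval midpoint, 580.000.

μ = 580.000, σ = 131.996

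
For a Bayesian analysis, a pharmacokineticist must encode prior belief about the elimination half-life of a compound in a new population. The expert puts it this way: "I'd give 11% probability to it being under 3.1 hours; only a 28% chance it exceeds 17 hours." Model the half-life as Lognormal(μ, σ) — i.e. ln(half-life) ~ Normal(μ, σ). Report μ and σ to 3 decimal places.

If T ~ Lognormal(μ,σ) then ln T ~ Normal(μ,σ), so the p-quantile of ln T is μ + z_p·σ.
ln(3.1) = 1.131 and ln(17) = 2.833; z_{0.11} = -1.227, z_{0.72} = 0.5828.
σ = (2.833 − 1.131)/(0.5828 − (-1.227)) = 0.941.
μ = 1.131 − (-1.227)·0.941 = 2.285.

μ ≈ 2.285, σ ≈ 0.941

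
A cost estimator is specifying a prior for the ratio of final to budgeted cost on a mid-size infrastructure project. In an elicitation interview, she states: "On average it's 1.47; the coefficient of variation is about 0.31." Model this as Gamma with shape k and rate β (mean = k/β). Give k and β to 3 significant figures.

For Gamma(k, rate β): mean = k/β, variance = k/β², so CV = 1/√k.
CV = 0.31, hence k = 1/CV² = 10.4.
Then β = k/mean = 10.4/1.47 = 7.08.

k ≈ 10.4, β ≈ 7.08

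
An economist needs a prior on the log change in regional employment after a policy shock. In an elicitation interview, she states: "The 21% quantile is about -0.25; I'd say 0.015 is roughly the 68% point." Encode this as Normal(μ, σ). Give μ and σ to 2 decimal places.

μ = -0.08, σ = 0.21

For Normal(μ,σ), the p-quantile is μ + z_p·σ. Here z_{0.21} = -0.8064, z_{0.68} = 0.4677.
So -0.25 = μ − 0.8064σ and 0.015 = μ + 0.4677σ.
Subtracting: σ = (0.015 − -0.25)/(0.4677 − (-0.8064)) = 0.21.
Then μ = -0.25 − (-0.8064)·0.21 = -0.08.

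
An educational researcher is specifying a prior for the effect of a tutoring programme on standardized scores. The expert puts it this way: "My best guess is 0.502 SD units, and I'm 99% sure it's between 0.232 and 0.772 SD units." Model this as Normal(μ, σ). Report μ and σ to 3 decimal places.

μ = 0.502, σ = 0.105

A symmetric 99% interval runs μ ± z·σ with z = 2.576.
Half-width = 0.27, so σ = 0.27/2.576 = 0.105.
μ is the stated best guess, 0.502.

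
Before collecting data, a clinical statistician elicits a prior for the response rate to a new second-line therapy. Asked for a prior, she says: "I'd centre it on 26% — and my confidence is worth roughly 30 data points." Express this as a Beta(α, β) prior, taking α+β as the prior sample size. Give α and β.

Under the effective-sample-size interpretation, Beta(α, β) has prior mean α/(α+β) and prior sample size α+β.
So α+β = 30 and α/(α+β) = 0.26, giving α = 0.26·30 = 7.8 and β = 30 − 7.8 = 22.2.

α = 7.8, β = 22.2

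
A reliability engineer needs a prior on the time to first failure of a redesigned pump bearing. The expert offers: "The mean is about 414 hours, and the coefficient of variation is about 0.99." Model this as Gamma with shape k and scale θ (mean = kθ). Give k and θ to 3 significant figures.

k ≈ 1.02, θ ≈ 406

For Gamma(k, scale θ): mean = kθ, variance = kθ², so CV = 1/√k.
CV = 0.99, hence k = 1/CV² = 1.02.
Then θ = mean/k = 414/1.02 = 406.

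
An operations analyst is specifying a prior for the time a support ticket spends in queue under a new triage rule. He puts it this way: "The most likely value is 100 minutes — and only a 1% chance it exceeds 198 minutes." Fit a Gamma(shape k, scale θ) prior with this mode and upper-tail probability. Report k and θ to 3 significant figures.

Gamma(k,θ) with k>1 has mode (k−1)θ, so θ = 100/(k−1).
Need P(X < 198) = 0.99 with θ tied to k this way. Start at k = 2, θ = 100: P(X<198) ≈ 0.589.
Too low — raise k to concentrate. Iterating converges to k ≈ 11.5.
Then θ = 100/(11.5−1) ≈ 9.48.

k ≈ 11.5, θ ≈ 9.48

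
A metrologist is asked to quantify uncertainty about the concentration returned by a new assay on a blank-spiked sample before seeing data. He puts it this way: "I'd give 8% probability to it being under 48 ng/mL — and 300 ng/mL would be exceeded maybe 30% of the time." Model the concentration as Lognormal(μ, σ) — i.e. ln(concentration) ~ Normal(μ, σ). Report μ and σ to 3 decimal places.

If T ~ Lognormal(μ,σ) then ln T ~ Normal(μ,σ), so the p-quantile of ln T is μ + z_p·σ.
ln(48) = 3.871 and ln(300) = 5.704; z_{0.08} = -1.405, z_{0.7} = 0.5244.
σ = (5.704 − 3.871)/(0.5244 − (-1.405)) = 0.950.
μ = 3.871 − (-1.405)·0.950 = 5.206.

μ ≈ 5.206, σ ≈ 0.950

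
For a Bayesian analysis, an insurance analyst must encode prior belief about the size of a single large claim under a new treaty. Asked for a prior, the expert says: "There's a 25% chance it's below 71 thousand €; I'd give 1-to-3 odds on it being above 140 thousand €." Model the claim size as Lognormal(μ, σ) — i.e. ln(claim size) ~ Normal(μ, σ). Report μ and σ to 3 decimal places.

If T ~ Lognormal(μ,σ) then ln T ~ Normal(μ,σ), so the p-quantile of ln T is μ + z_p·σ.
ln(71) = 4.263 and ln(140) = 4.942; z_{0.25} = -0.6745, z_{0.75} = 0.6745.
σ = (4.942 − 4.263)/(0.6745 − (-0.6745)) = 0.503.
μ = 4.263 − (-0.6745)·0.503 = 4.602.

μ ≈ 4.602, σ ≈ 0.503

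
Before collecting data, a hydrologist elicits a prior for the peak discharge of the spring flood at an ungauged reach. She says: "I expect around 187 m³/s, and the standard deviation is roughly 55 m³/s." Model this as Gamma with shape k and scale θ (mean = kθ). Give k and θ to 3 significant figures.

For Gamma(k, scale θ): mean = kθ, variance = kθ², so CV = 1/√k.
CV = SD/mean = 55/187 = 0.2941, hence k = 1/CV² = 11.6.
Then θ = mean/k = 187/11.6 = 16.2.

k ≈ 11.6, θ ≈ 16.2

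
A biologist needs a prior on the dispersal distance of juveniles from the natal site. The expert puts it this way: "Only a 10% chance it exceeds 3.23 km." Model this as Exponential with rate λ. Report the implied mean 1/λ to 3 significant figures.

mean ≈ 1.4 km

P(T > 3.23) = e^(−λ·3.23) = 0.1, so λ = −ln(0.1)/3.23 = 0.713.
Mean = 1/λ = 1.4 km.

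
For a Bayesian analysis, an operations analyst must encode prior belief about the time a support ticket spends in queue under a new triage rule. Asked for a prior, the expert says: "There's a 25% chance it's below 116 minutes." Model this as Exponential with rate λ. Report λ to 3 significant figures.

λ ≈ 0.00248

P(T < 116.0) = 1 − e^(−λ·116.0) = 0.25, so λ = −ln(1−0.25)/116.0 = −ln(0.75)/116.0 = 0.00248.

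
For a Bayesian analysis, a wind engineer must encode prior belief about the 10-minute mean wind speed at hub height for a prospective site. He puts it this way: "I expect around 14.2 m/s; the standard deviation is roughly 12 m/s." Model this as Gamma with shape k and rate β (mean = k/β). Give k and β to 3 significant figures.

k ≈ 1.4, β ≈ 0.0986

For Gamma(k, rate β): mean = k/β, variance = k/β², so CV = 1/√k.
CV = SD/mean = 12/14.2 = 0.8451, hence k = 1/CV² = 1.4.
Then β = k/mean = 1.4/14.2 = 0.0986.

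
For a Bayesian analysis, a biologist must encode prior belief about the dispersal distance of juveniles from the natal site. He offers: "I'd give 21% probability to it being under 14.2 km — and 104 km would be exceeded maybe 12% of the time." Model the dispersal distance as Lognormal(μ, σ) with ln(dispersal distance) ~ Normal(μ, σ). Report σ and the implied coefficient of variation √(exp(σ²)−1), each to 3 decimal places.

σ ≈ 1.005, CV ≈ 1.321

If T ~ Lognormal(μ,σ) then ln T ~ Normal(μ,σ), so the p-quantile of ln T is μ + z_p·σ.
ln(14.2) = 2.653 and ln(104) = 4.644; z_{0.21} = -0.8064, z_{0.88} = 1.175.
σ = (4.644 − 2.653)/(1.175 − (-0.8064)) = 1.005.
μ = 2.653 − (-0.8064)·1.005 = 3.464.
CV = √(exp(σ²)−1) = √(exp(1.0099)−1) = 1.321.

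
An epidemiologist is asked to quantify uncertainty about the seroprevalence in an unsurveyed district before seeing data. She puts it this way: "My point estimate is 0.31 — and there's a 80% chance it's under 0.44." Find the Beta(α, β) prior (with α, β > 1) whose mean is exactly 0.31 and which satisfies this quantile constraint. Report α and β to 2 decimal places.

With mean 0.31 fixed, write α = 0.31s, β = 0.69s where s = α+β.
Need P(θ < 0.44) = 0.8 under Beta(0.31s, 0.69s). Normal approximation: (q−m)/√(m(1−m)/s) ≈ z_{0.8} = 0.842, so s ≈ 0.31·0.69·(0.842)²/(0.44−0.31)² = 9.0.
At s = 9.0: P(θ<0.44) ≈ 0.807. Adjusting to match 0.8 gives s ≈ 8.35.
So α = 0.31·8.35 ≈ 2.59, β = 0.69·8.35 ≈ 5.76.

α ≈ 2.59, β ≈ 5.76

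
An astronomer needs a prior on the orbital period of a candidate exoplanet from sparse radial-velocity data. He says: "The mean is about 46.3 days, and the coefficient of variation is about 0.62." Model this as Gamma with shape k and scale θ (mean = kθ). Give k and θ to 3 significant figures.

For Gamma(k, scale θ): mean = kθ, variance = kθ², so CV = 1/√k.
CV = 0.62, hence k = 1/CV² = 2.6.
Then θ = mean/k = 46.3/2.6 = 17.8.

k ≈ 2.6, θ ≈ 17.8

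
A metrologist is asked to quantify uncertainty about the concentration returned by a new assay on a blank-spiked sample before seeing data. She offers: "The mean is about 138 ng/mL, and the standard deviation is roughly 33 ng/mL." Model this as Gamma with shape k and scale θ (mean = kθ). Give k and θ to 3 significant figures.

k ≈ 17.5, θ ≈ 7.89

For Gamma(k, scale θ): mean = kθ, variance = kθ², so CV = 1/√k.
CV = SD/mean = 33/138 = 0.2391, hence k = 1/CV² = 17.5.
Then θ = mean/k = 138/17.5 = 7.89.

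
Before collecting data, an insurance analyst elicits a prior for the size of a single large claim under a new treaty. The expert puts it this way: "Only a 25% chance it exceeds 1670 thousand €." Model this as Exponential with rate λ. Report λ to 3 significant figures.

λ ≈ 0.00083

P(T > 1670.0) = e^(−λ·1670.0) = 0.25, so λ = −ln(0.25)/1670.0 = 0.00083.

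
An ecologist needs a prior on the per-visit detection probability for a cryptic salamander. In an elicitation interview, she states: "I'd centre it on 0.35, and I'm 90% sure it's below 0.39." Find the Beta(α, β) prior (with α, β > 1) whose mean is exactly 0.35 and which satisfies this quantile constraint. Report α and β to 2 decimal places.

With mean 0.35 fixed, write α = 0.35s, β = 0.65s where s = α+β.
Need P(θ < 0.39) = 0.9 under Beta(0.35s, 0.65s). Normal approximation: (q−m)/√(m(1−m)/s) ≈ z_{0.9} = 1.28, so s ≈ 0.35·0.65·(1.28)²/(0.39−0.35)² = 233.5.
At s = 233.5: P(θ<0.39) ≈ 0.899. Adjusting to match 0.9 gives s ≈ 236.31.
So α = 0.35·236.31 ≈ 82.71, β = 0.65·236.31 ≈ 153.60.

α ≈ 82.71, β ≈ 153.60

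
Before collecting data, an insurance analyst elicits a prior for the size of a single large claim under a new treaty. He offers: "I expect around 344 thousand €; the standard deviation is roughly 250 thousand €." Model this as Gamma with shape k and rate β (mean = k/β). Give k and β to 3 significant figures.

For Gamma(k, rate β): mean = k/β, variance = k/β², so CV = 1/√k.
CV = SD/mean = 250/344 = 0.7267, hence k = 1/CV² = 1.89.
Then β = k/mean = 1.89/344 = 0.0055.

k ≈ 1.89, β ≈ 0.0055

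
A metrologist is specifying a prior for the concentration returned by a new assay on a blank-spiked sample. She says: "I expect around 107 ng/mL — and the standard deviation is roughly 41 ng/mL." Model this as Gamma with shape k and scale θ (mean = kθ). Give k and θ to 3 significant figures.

k ≈ 6.81, θ ≈ 15.7

For Gamma(k, scale θ): mean = kθ, variance = kθ², so CV = 1/√k.
CV = SD/mean = 41/107 = 0.3832, hence k = 1/CV² = 6.81.
Then θ = mean/k = 107/6.81 = 15.7.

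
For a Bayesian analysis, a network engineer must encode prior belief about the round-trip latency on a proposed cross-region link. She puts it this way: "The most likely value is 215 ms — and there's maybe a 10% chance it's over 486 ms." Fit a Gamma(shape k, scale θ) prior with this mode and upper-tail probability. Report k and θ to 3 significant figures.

Gamma(k,θ) with k>1 has mode (k−1)θ, so θ = 215/(k−1).
Need P(X < 486) = 0.9 with θ tied to k this way. Start at k = 2, θ = 215: P(X<486) ≈ 0.660.
Too low — raise k to concentrate. Iterating converges to k ≈ 3.89.
Then θ = 215/(3.89−1) ≈ 74.4.

k ≈ 3.89, θ ≈ 74.4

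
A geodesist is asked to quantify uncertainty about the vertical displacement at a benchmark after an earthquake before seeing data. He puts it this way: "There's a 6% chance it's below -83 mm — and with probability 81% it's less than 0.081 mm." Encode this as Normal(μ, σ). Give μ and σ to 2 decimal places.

μ = -29.90, σ = 34.15

The p-quantile of Normal(μ,σ) is μ + z_p·σ, with z_{0.06} = -1.555 and z_{0.81} = 0.8779.
Eliminate σ: μ = (z₂·x₁ − z₁·x₂)/(z₂ − z₁) = (0.8779·-83 − (-1.555)·0.081)/2.433 = -29.90.
Then σ = (x₂ − x₁)/(z₂ − z₁) = (0.081 − -83)/2.433 = 34.15.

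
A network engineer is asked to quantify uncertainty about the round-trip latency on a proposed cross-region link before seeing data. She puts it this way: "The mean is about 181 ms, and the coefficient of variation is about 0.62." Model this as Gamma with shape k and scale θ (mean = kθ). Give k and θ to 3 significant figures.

k ≈ 2.6, θ ≈ 69.6

For Gamma(k, scale θ): mean = kθ, variance = kθ², so CV = 1/√k.
CV = 0.62, hence k = 1/CV² = 2.6.
Then θ = mean/k = 181/2.6 = 69.6.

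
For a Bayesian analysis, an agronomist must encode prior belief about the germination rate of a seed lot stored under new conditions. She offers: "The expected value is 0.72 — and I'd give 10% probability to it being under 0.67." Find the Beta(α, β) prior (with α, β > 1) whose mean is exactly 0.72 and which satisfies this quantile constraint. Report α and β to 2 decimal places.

α ≈ 97.65, β ≈ 37.98

With mean 0.72 fixed, write α = 0.72s, β = 0.28s where s = α+β.
Need P(θ < 0.67) = 0.1 under Beta(0.72s, 0.28s). Normal approximation: (q−m)/√(m(1−m)/s) ≈ z_{0.1} = -1.28, so s ≈ 0.72·0.28·(-1.28)²/(0.67−0.72)² = 132.4.
At s = 132.4: P(θ<0.67) ≈ 0.103. Adjusting to match 0.1 gives s ≈ 135.63.
So α = 0.72·135.63 ≈ 97.65, β = 0.28·135.63 ≈ 37.98.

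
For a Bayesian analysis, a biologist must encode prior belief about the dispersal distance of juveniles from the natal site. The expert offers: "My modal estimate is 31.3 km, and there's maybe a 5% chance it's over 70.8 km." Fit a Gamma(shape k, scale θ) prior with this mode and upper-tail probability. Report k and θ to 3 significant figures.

Gamma(k,θ) with k>1 has mode (k−1)θ, so θ = 31.3/(k−1).
Need P(X < 70.8) = 0.95 with θ tied to k this way. Start at k = 2, θ = 31.3: P(X<70.8) ≈ 0.660.
Too low — raise k to concentrate. Iterating converges to k ≈ 5.12.
Then θ = 31.3/(5.12−1) ≈ 7.6.

k ≈ 5.12, θ ≈ 7.6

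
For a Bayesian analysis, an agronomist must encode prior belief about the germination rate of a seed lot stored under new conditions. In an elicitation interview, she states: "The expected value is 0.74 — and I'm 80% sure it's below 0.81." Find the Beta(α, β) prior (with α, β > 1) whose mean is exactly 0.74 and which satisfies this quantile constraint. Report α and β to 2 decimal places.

α ≈ 21.30, β ≈ 7.48

With mean 0.74 fixed, write α = 0.74s, β = 0.26s where s = α+β.
Need P(θ < 0.81) = 0.8 under Beta(0.74s, 0.26s). Normal approximation: (q−m)/√(m(1−m)/s) ≈ z_{0.8} = 0.842, so s ≈ 0.74·0.26·(0.842)²/(0.81−0.74)² = 27.8.
At s = 27.8: P(θ<0.81) ≈ 0.795. Adjusting to match 0.8 gives s ≈ 28.78.
So α = 0.74·28.78 ≈ 21.30, β = 0.26·28.78 ≈ 7.48.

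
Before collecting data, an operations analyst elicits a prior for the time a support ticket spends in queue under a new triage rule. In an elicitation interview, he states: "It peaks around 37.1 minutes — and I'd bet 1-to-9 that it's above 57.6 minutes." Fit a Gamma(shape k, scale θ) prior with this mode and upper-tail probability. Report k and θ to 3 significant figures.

k ≈ 10.7, θ ≈ 3.84

Gamma(k,θ) with k>1 has mode (k−1)θ, so θ = 37.1/(k−1).
Need P(X < 57.6) = 0.9 with θ tied to k this way. Start at k = 2, θ = 37.1: P(X<57.6) ≈ 0.460.
Too low — raise k to concentrate. Iterating converges to k ≈ 10.7.
Then θ = 37.1/(10.7−1) ≈ 3.84.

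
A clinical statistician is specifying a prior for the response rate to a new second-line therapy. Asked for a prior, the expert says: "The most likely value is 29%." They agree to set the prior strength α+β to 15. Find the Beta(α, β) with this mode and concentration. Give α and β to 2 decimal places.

For α,β > 1 the Beta mode is (α−1)/(α+β−2). With α+β = 15, the mode is (α−1)/13.
Set (α−1)/13 = 0.29 → α = 1 + 0.29·13 = 4.77.
β = 15 − α = 10.23.

α = 4.77, β = 10.23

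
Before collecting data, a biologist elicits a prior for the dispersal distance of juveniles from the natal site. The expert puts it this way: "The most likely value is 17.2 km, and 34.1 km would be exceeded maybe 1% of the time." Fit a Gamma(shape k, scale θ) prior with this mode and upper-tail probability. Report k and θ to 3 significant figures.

Gamma(k,θ) with k>1 has mode (k−1)θ, so θ = 17.2/(k−1).
Need P(X < 34.1) = 0.99 with θ tied to k this way. Start at k = 2, θ = 17.2: P(X<34.1) ≈ 0.589.
Too low — raise k to concentrate. Iterating converges to k ≈ 11.5.
Then θ = 17.2/(11.5−1) ≈ 1.64.

k ≈ 11.5, θ ≈ 1.64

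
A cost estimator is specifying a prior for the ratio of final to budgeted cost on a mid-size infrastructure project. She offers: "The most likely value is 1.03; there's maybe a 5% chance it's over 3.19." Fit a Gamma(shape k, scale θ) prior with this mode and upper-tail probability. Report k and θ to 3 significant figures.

k ≈ 3.06, θ ≈ 0.499

Gamma(k,θ) with k>1 has mode (k−1)θ, so θ = 1.03/(k−1).
Need P(X < 3.19) = 0.95 with θ tied to k this way. Start at k = 2, θ = 1.03: P(X<3.19) ≈ 0.815.
Too low — raise k to concentrate. Iterating converges to k ≈ 3.06.
Then θ = 1.03/(3.06−1) ≈ 0.499.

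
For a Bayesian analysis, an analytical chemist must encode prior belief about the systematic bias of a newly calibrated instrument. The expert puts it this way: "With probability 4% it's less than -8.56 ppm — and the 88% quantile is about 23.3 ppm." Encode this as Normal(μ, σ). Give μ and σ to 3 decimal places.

For Normal(μ,σ), the p-quantile is μ + z_p·σ. Here z_{0.04} = -1.751, z_{0.88} = 1.175.
So -8.56 = μ − 1.751σ and 23.3 = μ + 1.175σ.
Subtracting: σ = (23.3 − -8.56)/(1.175 − (-1.751)) = 10.890.
Then μ = -8.56 − (-1.751)·10.890 = 10.505.

μ = 10.505, σ = 10.890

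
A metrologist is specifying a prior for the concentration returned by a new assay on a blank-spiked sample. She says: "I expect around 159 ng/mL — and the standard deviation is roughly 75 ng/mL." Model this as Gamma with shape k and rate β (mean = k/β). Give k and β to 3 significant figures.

k ≈ 4.49, β ≈ 0.0283

For Gamma(k, rate β): mean = k/β, variance = k/β², so CV = 1/√k.
CV = SD/mean = 75/159 = 0.4717, hence k = 1/CV² = 4.49.
Then β = k/mean = 4.49/159 = 0.0283.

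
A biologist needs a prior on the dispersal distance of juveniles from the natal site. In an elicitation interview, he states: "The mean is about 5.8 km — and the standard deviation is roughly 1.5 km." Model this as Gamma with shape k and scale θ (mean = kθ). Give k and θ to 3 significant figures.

For Gamma(k, scale θ): mean = kθ, variance = kθ², so CV = 1/√k.
CV = SD/mean = 1.5/5.8 = 0.2586, hence k = 1/CV² = 15.
Then θ = mean/k = 5.8/15 = 0.388.

k ≈ 15, θ ≈ 0.388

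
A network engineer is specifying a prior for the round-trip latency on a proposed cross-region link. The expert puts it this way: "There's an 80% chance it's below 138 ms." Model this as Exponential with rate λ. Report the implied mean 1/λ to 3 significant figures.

P(T < 138.0) = 1 − e^(−λ·138.0) = 0.8, so λ = −ln(1−0.8)/138.0 = −ln(0.2)/138.0 = 0.0117.
Mean = 1/λ = 85.7 ms.

mean ≈ 85.7 ms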